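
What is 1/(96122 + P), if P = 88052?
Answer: 1/184174 ≈ 5.4296e-6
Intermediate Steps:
1/(96122 + P) = 1/(96122 + 88052) = 1/184174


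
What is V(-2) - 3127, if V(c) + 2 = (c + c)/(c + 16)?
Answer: -21905/7 ≈ -3129.3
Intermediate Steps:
V(c) = -2 + 2*c/(16 + c) (V(c) = -2 + (c + c)/(c + 16) = -2 + (2*c)/(16 + c) = -2 + 2*c/(16 + c))
V(-2) - 3127 = -32/(16 - 2) - 3127 = -32/14 - 3127 = -32*1/14 - 3127 = -16/7 - 3127 = -21905/7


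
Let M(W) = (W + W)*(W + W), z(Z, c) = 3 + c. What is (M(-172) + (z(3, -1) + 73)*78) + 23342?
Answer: 147528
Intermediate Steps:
M(W) = 4*W² (M(W) = (2*W)*(2*W) = 4*W²)
(M(-172) + (z(3, -1) + 73)*78) + 23342 = (4*(-172)² + ((3 - 1) + 73)*78) + 23342 = (4*29584 + (2 + 73)*78) + 23342 = (118336 + 75*78) + 23342 = (118336 + 5850) + 23342 = 124186 + 23342 = 147528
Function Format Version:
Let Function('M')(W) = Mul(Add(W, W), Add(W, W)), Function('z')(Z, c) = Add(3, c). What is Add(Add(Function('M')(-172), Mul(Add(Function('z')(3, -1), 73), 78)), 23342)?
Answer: 147528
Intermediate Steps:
Function('M')(W) = Mul(4, Pow(W, 2)) (Function('M')(W) = Mul(Mul(2, W), Mul(2, W)) = Mul(4, Pow(W, 2)))
Add(Add(Function('M')(-172), Mul(Add(Function('z')(3, -1), 73), 78)), 23342) = Add(Add(Mul(4, Pow(-172, 2)), Mul(Add(Add(3, -1), 73), 78)), 23342) = Add(Add(Mul(4, 29584), Mul(Add(2, 73), 78)), 23342) = Add(Add(118336, Mul(75, 78)), 23342) = Add(Add(118336, 5850), 23342) = Add(124186, 23342) = 147528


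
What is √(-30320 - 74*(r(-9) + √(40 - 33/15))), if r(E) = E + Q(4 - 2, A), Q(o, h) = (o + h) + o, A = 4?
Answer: √(-756150 - 1110*√105)/5 ≈ 175.22*I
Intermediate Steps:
Q(o, h) = h + 2*o (Q(o, h) = (h + o) + o = h + 2*o)
r(E) = 8 + E (r(E) = E + (4 + 2*(4 - 2)) = E + (4 + 2*2) = E + (4 + 4) = E + 8 = 8 + E)
√(-30320 - 74*(r(-9) + √(40 - 33/15))) = √(-30320 - 74*((8 - 9) + √(40 - 33/15))) = √(-30320 - 74*(-1 + √(40 - 33*1/15))) = √(-30320 - 74*(-1 + √(40 - 11/5))) = √(-30320 - 74*(-1 + √(189/5))) = √(-30320 - 74*(-1 + 3*√105/5)) = √(-30320 + (74 - 222*√105/5)) = √(-30246 - 222*√105/5)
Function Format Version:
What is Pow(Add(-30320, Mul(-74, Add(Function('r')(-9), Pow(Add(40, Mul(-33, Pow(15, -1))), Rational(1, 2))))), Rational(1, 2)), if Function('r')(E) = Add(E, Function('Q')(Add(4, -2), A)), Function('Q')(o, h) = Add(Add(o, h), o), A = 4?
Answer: Mul(Rational(1, 5), Pow(Add(-756150, Mul(-1110, Pow(105, Rational(1, 2)))), Rational(1, 2))) ≈ Mul(175.22, I)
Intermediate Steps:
Function('Q')(o, h) = Add(h, Mul(2, o)) (Function('Q')(o, h) = Add(Add(h, o), o) = Add(h, Mul(2, o)))
Function('r')(E) = Add(8, E) (Function('r')(E) = Add(E, Add(4, Mul(2, Add(4, -2)))) = Add(E, Add(4, Mul(2, 2))) = Add(E, Add(4, 4)) = Add(E, 8) = Add(8, E))
Pow(Add(-30320, Mul(-74, Add(Function('r')(-9), Pow(Add(40, Mul(-33, Pow(15, -1))), Rational(1, 2))))), Rational(1, 2)) = Pow(Add(-30320, Mul(-74, Add(Add(8, -9), Pow(Add(40, Mul(-33, Pow(15, -1))), Rational(1, 2))))), Rational(1, 2)) = Pow(Add(-30320, Mul(-74, Add(-1, Pow(Add(40, Mul(-33, Rational(1, 15))), Rational(1, 2))))), Rational(1, 2)) = Pow(Add(-30320, Mul(-74, Add(-1, Pow(Add(40, Rational(-11, 5)), Rational(1, 2))))), Rational(1, 2)) = Pow(Add(-30320, Mul(-74, Add(-1, Pow(Rational(189, 5), Rational(1, 2))))), Rational(1, 2)) = Pow(Add(-30320, Mul(-74, Add(-1, Mul(Rational(3, 5), Pow(105, Rational(1, 2)))))), Rational(1, 2)) = Pow(Add(-30320, Add(74, Mul(Rational(-222, 5), Pow(105, Rational(1, 2))))), Rational(1, 2)) = Pow(Add(-30246, Mul(Rational(-222, 5), Pow(105, Rational(1, 2)))), Rational(1, 2))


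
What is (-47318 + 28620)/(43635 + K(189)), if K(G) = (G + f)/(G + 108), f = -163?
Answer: -5553306/12959621 ≈ -0.42851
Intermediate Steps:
K(G) = (-163 + G)/(108 + G) (K(G) = (G - 163)/(G + 108) = (-163 + G)/(108 + G))
(-47318 + 28620)/(43635 + K(189)) = (-47318 + 28620)/(43635 + (-163 + 189)/(108 + 189)) = -18698/(43635 + 26/297) = -18698/12959621/297 = -18698*297/12959621 = -5553306/12959621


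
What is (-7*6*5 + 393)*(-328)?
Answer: -60024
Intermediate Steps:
(-7*6*5 + 393)*(-328) = (-42*5 + 393)*(-328) = (-210 + 393)*(-328) = 183*(-328) = -60024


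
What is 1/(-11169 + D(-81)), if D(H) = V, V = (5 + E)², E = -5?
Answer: -1/11169 ≈ -8.9534e-5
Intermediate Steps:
V = 0 (V = (5 - 5)² = 0² = 0)
D(H) = 0
1/(-11169 + D(-81)) = 1/(-11169 + 0) = 1/(-11169) = -1/11169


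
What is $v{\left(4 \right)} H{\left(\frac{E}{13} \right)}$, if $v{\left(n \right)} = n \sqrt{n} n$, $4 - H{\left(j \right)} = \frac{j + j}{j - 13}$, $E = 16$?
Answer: $\frac{20608}{153} \approx 134.69$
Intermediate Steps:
$H{\left(j \right)} = 4 - \frac{2 j}{-13 + j}$ ($H{\left(j \right)} = 4 - \frac{j + j}{j - 13} = 4 - \frac{2 j}{-13 + j}$)
$v{\left(n \right)} = n^{\frac{5}{2}}$ ($v{\left(n \right)} = n^{\frac{3}{2}} n = n^{\frac{5}{2}}$)
$v{\left(4 \right)} H{\left(\frac{E}{13} \right)} = 4^{\frac{5}{2}} \frac{2 \left(-26 + \frac{16}{13}\right)}{-13 + \frac{16}{13}} = 32 \frac{2 \left(-26 + 16 \cdot \frac{1}{13}\right)}{-13 + 16 \cdot \frac{1}{13}} = 32 \frac{2 \left(-26 + \frac{16}{13}\right)}{-13 + \frac{16}{13}} = 32 \cdot 2 \frac{1}{- \frac{153}{13}} \left(- \frac{322}{13}\right) = 32 \cdot 2 \left(- \frac{13}{153}\right) \left(- \frac{322}{13}\right) = 32 \cdot \frac{644}{153} = \frac{20608}{153}$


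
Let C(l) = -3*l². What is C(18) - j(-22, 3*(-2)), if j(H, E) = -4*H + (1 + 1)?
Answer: -1062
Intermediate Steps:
j(H, E) = 2 - 4*H (j(H, E) = -4*H + 2 = 2 - 4*H)
C(18) - j(-22, 3*(-2)) = -3*18² - (2 - 4*(-22)) = -3*324 - (2 + 88) = -972 - 1*90 = -972 - 90 = -1062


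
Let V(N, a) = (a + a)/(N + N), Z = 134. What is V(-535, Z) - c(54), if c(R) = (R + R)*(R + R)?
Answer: -6240374/535 ≈ -11664.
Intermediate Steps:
c(R) = 4*R² (c(R) = (2*R)*(2*R) = 4*R²)
V(N, a) = a/N (V(N, a) = (2*a)/((2*N)) = (2*a)*(1/(2*N)) = a/N)
V(-535, Z) - c(54) = 134/(-535) - 4*54² = 134*(-1/535) - 4*2916 = -134/535 - 1*11664 = -134/535 - 11664 = -6240374/535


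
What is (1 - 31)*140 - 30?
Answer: -4230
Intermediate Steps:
(1 - 31)*140 - 30 = -30*140 - 30 = -4200 - 30 = -4230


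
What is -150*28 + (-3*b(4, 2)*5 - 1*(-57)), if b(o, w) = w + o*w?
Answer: -4293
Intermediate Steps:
-150*28 + (-3*b(4, 2)*5 - 1*(-57)) = -150*28 + (-6*(1 + 4)*5 - 1*(-57)) = -4200 + (-6*5*5 + 57) = -4200 + (-3*10*5 + 57) = -4200 + (-30*5 + 57) = -4200 + (-150 + 57) = -4200 - 93 = -4293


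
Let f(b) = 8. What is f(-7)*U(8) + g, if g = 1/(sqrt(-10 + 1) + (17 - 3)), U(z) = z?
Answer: 13134/205 - 3*I/205 ≈ 64.068 - 0.014634*I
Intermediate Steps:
g = (14 - 3*I)/205 (g = 1/(sqrt(-9) + 14) = 1/(3*I + 14) = 1/(14 + 3*I) = (14 - 3*I)/205 ≈ 0.068293 - 0.014634*I)
f(-7)*U(8) + g = 8*8 + (14/205 - 3*I/205) = 64 + (14/205 - 3*I/205) = 13134/205 - 3*I/205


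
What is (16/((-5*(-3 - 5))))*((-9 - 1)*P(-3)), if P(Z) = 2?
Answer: -8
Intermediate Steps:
(16/((-5*(-3 - 5))))*((-9 - 1)*P(-3)) = (16/((-5*(-3 - 5))))*((-9 - 1)*2) = (16/((-5*(-8))))*(-10*2) = (16/40)*(-20) = (16*(1/40))*(-20) = (⅖)*(-20) = -8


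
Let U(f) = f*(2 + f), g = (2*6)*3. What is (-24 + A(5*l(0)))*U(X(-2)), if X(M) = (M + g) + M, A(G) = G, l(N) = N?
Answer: -26112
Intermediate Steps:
g = 36 (g = 12*3 = 36)
X(M) = 36 + 2*M (X(M) = (M + 36) + M = (36 + M) + M = 36 + 2*M)
(-24 + A(5*l(0)))*U(X(-2)) = (-24 + 5*0)*((36 + 2*(-2))*(2 + (36 + 2*(-2)))) = (-24 + 0)*((36 - 4)*(2 + (36 - 4))) = -768*(2 + 32) = -768*34 = -24*1088 = -26112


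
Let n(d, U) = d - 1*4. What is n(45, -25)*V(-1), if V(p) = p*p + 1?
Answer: 82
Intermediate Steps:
V(p) = 1 + p**2 (V(p) = p**2 + 1 = 1 + p**2)
n(d, U) = -4 + d (n(d, U) = d - 4 = -4 + d)
n(45, -25)*V(-1) = (-4 + 45)*(1 + (-1)**2) = 41*(1 + 1) = 41*2 = 82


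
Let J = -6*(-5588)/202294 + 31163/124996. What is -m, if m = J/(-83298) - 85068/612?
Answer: 146385652011126769/1053134149378776 ≈ 139.00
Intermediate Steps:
J = 5247476905/12642970412 (J = 33528*(1/202294) + 31163*(1/124996) = 16764/101147 + 31163/124996 = 5247476905/12642970412 ≈ 0.41505)
m = -146385652011126769/1053134149378776 (m = (5247476905/12642970412)/(-83298) - 85068/612 = (5247476905/12642970412)*(-1/83298) - 85068*1/612 = -5247476905/1053134149378776 - 139 = -146385652011126769/1053134149378776 ≈ -139.00)
-m = -1*(-146385652011126769/1053134149378776) = 146385652011126769/1053134149378776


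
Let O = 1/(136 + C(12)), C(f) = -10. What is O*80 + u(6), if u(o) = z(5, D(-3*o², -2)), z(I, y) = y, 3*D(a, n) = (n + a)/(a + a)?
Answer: 1825/2268 ≈ 0.80467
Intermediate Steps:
D(a, n) = (a + n)/(6*a) (D(a, n) = ((n + a)/(a + a))/3 = ((a + n)/((2*a)))/3 = ((a + n)*(1/(2*a)))/3 = ((a + n)/(2*a))/3 = (a + n)/(6*a))
O = 1/126 (O = 1/(136 - 10) = 1/126 ≈ 0.0079365)
u(o) = -(-2 - 3*o²)/(18*o²) (u(o) = (-3*o² - 2)/(6*((-3*o²))) = (-1/(3*o²))*(-2 - 3*o²)/6 = -(-2 - 3*o²)/(18*o²))
O*80 + u(6) = (1/126)*80 + (⅙ + (⅑)/6²) = 40/63 + (⅙ + (⅑)*(1/36)) = 40/63 + (⅙ + 1/324) = 40/63 + 55/324 = 1825/2268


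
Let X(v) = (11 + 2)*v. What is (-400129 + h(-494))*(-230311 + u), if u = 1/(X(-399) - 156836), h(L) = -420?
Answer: 14946757969455546/162023 ≈ 9.2251e+10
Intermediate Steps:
X(v) = 13*v
u = -1/162023 (u = 1/(13*(-399) - 156836) = 1/(-5187 - 156836) = 1/(-162023) = -1/162023 ≈ -6.1720e-6)
(-400129 + h(-494))*(-230311 + u) = (-400129 - 420)*(-230311 - 1/162023) = -400549*(-37315679154/162023) = 14946757969455546/162023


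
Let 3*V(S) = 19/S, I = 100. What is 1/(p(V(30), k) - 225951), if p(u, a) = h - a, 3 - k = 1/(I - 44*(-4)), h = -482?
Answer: -276/62496335 ≈ -4.4163e-6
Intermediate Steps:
V(S) = 19/(3*S) (V(S) = (19/S)/3 = 19/(3*S))
k = 827/276 (k = 3 - 1/(100 - 44*(-4)) = 3 - 1/(100 + 176) = 3 - 1/276 = 827/276 ≈ 2.9964)
p(u, a) = -482 - a
1/(p(V(30), k) - 225951) = 1/((-482 - 1*827/276) - 225951) = 1/((-482 - 827/276) - 225951) = 1/(-133859/276 - 225951) = 1/(-62496335/276) = -276/62496335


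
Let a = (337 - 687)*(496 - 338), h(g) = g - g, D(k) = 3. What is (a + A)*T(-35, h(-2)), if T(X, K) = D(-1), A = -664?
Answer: -167892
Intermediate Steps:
h(g) = 0
T(X, K) = 3
a = -55300 (a = -350*158 = -55300)
(a + A)*T(-35, h(-2)) = (-55300 - 664)*3 = -55964*3 = -167892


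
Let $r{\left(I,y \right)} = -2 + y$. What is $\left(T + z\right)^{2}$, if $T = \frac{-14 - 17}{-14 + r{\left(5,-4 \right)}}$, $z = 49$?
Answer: $\frac{1022121}{400} \approx 2555.3$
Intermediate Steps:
$T = \frac{31}{20}$ ($T = \frac{-14 - 17}{-14 - 6} = - \frac{31}{-14 - 6} = - \frac{31}{-20} = \left(-31\right) \left(- \frac{1}{20}\right) = \frac{31}{20} \approx 1.55$)
$\left(T + z\right)^{2} = \left(\frac{31}{20} + 49\right)^{2} = \left(\frac{1011}{20}\right)^{2} = \frac{1022121}{400}$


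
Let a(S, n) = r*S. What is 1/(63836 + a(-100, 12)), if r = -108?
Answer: 1/74636 ≈ 1.3398e-5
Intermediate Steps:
a(S, n) = -108*S
1/(63836 + a(-100, 12)) = 1/(63836 - 108*(-100)) = 1/(63836 + 10800) = 1/74636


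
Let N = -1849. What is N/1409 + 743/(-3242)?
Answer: -7041345/4567978 ≈ -1.5415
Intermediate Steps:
N/1409 + 743/(-3242) = -1849/1409 + 743/(-3242) = -1849*1/1409 + 743*(-1/3242) = -1849/1409 - 743/3242 = -7041345/4567978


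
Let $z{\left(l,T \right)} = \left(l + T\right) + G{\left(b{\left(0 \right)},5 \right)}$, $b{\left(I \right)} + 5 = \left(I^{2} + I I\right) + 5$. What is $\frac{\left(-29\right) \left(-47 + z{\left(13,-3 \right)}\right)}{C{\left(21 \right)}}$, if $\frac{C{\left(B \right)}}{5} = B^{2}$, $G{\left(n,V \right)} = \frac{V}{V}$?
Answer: $\frac{116}{245} \approx 0.47347$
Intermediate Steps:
$b{\left(I \right)} = 2 I^{2}$ ($b{\left(I \right)} = -5 + \left(\left(I^{2} + I I\right) + 5\right) = -5 + \left(\left(I^{2} + I^{2}\right) + 5\right) = -5 + \left(2 I^{2} + 5\right) = -5 + \left(5 + 2 I^{2}\right) = 2 I^{2}$)
$G{\left(n,V \right)} = 1$
$C{\left(B \right)} = 5 B^{2}$
$z{\left(l,T \right)} = 1 + T + l$ ($z{\left(l,T \right)} = \left(l + T\right) + 1 = \left(T + l\right) + 1 = 1 + T + l$)
$\frac{\left(-29\right) \left(-47 + z{\left(13,-3 \right)}\right)}{C{\left(21 \right)}} = \frac{\left(-29\right) \left(-47 + \left(1 - 3 + 13\right)\right)}{5 \cdot 21^{2}} = \frac{\left(-29\right) \left(-47 + 11\right)}{5 \cdot 441} = \frac{\left(-29\right) \left(-36\right)}{2205} = 1044 \cdot \frac{1}{2205} = \frac{116}{245}$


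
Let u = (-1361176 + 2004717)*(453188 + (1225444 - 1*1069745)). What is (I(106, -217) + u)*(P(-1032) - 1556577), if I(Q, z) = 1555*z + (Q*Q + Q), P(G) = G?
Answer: -610338841903587366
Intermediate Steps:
I(Q, z) = Q + Q² + 1555*z (I(Q, z) = 1555*z + (Q² + Q) = 1555*z + (Q + Q²) = Q + Q² + 1555*z)
u = 391843748867 (u = 643541*(453188 + (1225444 - 1069745)) = 643541*(453188 + 155699) = 643541*608887 = 391843748867)
(I(106, -217) + u)*(P(-1032) - 1556577) = ((106 + 106² + 1555*(-217)) + 391843748867)*(-1032 - 1556577) = ((106 + 11236 - 337435) + 391843748867)*(-1557609) = (-326093 + 391843748867)*(-1557609) = 391843422774*(-1557609) = -610338841903587366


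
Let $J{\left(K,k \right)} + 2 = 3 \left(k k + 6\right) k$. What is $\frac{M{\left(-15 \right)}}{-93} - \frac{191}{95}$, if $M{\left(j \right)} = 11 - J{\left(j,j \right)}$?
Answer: $- \frac{1006523}{8835} \approx -113.92$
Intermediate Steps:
$J{\left(K,k \right)} = -2 + k \left(18 + 3 k^{2}\right)$ ($J{\left(K,k \right)} = -2 + 3 \left(k k + 6\right) k = -2 + 3 \left(k^{2} + 6\right) k = -2 + 3 \left(6 + k^{2}\right) k = -2 + \left(18 + 3 k^{2}\right) k = -2 + k \left(18 + 3 k^{2}\right)$)
$M{\left(j \right)} = 13 - 18 j - 3 j^{3}$ ($M{\left(j \right)} = 11 - \left(-2 + 3 j^{3} + 18 j\right) = 13 - 18 j - 3 j^{3}$)
$\frac{M{\left(-15 \right)}}{-93} - \frac{191}{95} = \frac{13 - -270 - 3 \left(-15\right)^{3}}{-93} - \frac{191}{95} = \left(13 + 270 - -10125\right) \left(- \frac{1}{93}\right) - \frac{191}{95} = \left(13 + 270 + 10125\right) \left(- \frac{1}{93}\right) - \frac{191}{95} = 10408 \left(- \frac{1}{93}\right) - \frac{191}{95} = - \frac{10408}{93} - \frac{191}{95} = - \frac{1006523}{8835}$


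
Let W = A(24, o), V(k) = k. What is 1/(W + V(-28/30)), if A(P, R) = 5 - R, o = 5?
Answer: -15/14 ≈ -1.0714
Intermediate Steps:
W = 0 (W = 5 - 1*5 = 5 - 5 = 0)
1/(W + V(-28/30)) = 1/(0 - 28/30) = 1/(0 - 28*1/30) = 1/(0 - 14/15) = 1/(-14/15) = -15/14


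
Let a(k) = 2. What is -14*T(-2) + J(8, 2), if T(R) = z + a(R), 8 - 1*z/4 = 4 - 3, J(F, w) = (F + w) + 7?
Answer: -403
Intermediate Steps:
J(F, w) = 7 + F + w
z = 28 (z = 32 - 4*(4 - 3) = 32 - 4*1 = 32 - 4 = 28)
T(R) = 30 (T(R) = 28 + 2 = 30)
-14*T(-2) + J(8, 2) = -14*30 + (7 + 8 + 2) = -420 + 17 = -403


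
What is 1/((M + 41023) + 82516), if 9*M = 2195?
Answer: 9/1114046 ≈ 8.0787e-6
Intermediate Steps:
M = 2195/9 (M = (⅑)*2195 = 2195/9 ≈ 243.89)
1/((M + 41023) + 82516) = 1/((2195/9 + 41023) + 82516) = 1/(371402/9 + 82516) = 1/(1114046/9) = 9/1114046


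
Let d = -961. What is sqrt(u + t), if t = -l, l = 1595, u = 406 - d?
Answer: 2*I*sqrt(57) ≈ 15.1*I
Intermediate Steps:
u = 1367 (u = 406 - 1*(-961) = 406 + 961 = 1367)
t = -1595 (t = -1*1595 = -1595)
sqrt(u + t) = sqrt(1367 - 1595) = sqrt(-228) = 2*I*sqrt(57)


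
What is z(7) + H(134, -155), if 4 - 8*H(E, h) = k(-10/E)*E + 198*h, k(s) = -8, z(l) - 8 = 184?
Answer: 16651/4 ≈ 4162.8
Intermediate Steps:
z(l) = 192 (z(l) = 8 + 184 = 192)
H(E, h) = ½ + E - 99*h/4 (H(E, h) = ½ - (-8*E + 198*h)/8 = ½ + (E - 99*h/4) = ½ + E - 99*h/4)
z(7) + H(134, -155) = 192 + (½ + 134 - 99/4*(-155)) = 192 + (½ + 134 + 15345/4) = 192 + 15883/4 = 16651/4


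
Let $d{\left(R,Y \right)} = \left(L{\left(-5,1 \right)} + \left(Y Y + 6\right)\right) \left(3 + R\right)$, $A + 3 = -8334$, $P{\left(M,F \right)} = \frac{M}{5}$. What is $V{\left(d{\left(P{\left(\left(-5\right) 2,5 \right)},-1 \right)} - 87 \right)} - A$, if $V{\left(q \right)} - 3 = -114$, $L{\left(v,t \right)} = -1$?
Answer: $8226$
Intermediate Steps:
$P{\left(M,F \right)} = \frac{M}{5}$ ($P{\left(M,F \right)} = M \frac{1}{5} = \frac{M}{5}$)
$A = -8337$ ($A = -3 - 8334 = -8337$)
$d{\left(R,Y \right)} = \left(3 + R\right) \left(5 + Y^{2}\right)$ ($d{\left(R,Y \right)} = \left(-1 + \left(Y Y + 6\right)\right) \left(3 + R\right) = \left(-1 + \left(Y^{2} + 6\right)\right) \left(3 + R\right) = \left(-1 + \left(6 + Y^{2}\right)\right) \left(3 + R\right) = \left(5 + Y^{2}\right) \left(3 + R\right) = \left(3 + R\right) \left(5 + Y^{2}\right)$)
$V{\left(q \right)} = -111$ ($V{\left(q \right)} = 3 - 114 = -111$)
$V{\left(d{\left(P{\left(\left(-5\right) 2,5 \right)},-1 \right)} - 87 \right)} - A = -111 - -8337 = -111 + 8337 = 8226$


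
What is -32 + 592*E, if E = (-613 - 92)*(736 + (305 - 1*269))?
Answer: -322201952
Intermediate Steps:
E = -544260 (E = -705*(736 + (305 - 269)) = -705*(736 + 36) = -705*772 = -544260)
-32 + 592*E = -32 + 592*(-544260) = -32 - 322201920 = -322201952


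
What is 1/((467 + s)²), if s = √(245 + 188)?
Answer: (467 + √433)⁻² ≈ 4.2024e-6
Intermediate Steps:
s = √433 ≈ 20.809
1/((467 + s)²) = 1/((467 + √433)²) = (467 + √433)⁻²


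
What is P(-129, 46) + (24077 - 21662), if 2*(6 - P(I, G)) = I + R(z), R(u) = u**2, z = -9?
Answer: 2445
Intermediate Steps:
P(I, G) = -69/2 - I/2 (P(I, G) = 6 - (I + (-9)**2)/2 = 6 - (I + 81)/2 = 6 - (81 + I)/2 = 6 + (-81/2 - I/2) = -69/2 - I/2)
P(-129, 46) + (24077 - 21662) = (-69/2 - 1/2*(-129)) + (24077 - 21662) = (-69/2 + 129/2) + 2415 = 30 + 2415 = 2445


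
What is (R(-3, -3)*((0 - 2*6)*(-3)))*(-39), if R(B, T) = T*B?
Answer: -12636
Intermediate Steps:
R(B, T) = B*T
(R(-3, -3)*((0 - 2*6)*(-3)))*(-39) = ((-3*(-3))*((0 - 2*6)*(-3)))*(-39) = (9*((0 - 12)*(-3)))*(-39) = (9*(-12*(-3)))*(-39) = (9*36)*(-39) = 324*(-39) = -12636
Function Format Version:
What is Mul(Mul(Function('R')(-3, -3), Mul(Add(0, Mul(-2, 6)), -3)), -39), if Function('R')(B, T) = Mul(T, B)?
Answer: -12636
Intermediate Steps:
Function('R')(B, T) = Mul(B, T)
Mul(Mul(Function('R')(-3, -3), Mul(Add(0, Mul(-2, 6)), -3)), -39) = Mul(Mul(Mul(-3, -3), Mul(Add(0, Mul(-2, 6)), -3)), -39) = Mul(Mul(9, Mul(Add(0, -12), -3)), -39) = Mul(Mul(9, Mul(-12, -3)), -39) = Mul(Mul(9, 36), -39) = Mul(324, -39) = -12636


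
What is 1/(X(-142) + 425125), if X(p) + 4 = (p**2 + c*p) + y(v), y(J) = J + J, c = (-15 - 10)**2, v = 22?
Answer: 1/356579 ≈ 2.8044e-6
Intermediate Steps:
c = 625 (c = (-25)**2 = 625)
y(J) = 2*J
X(p) = 40 + p**2 + 625*p (X(p) = -4 + ((p**2 + 625*p) + 2*22) = -4 + ((p**2 + 625*p) + 44) = -4 + (44 + p**2 + 625*p) = 40 + p**2 + 625*p)
1/(X(-142) + 425125) = 1/((40 + (-142)**2 + 625*(-142)) + 425125) = 1/((40 + 20164 - 88750) + 425125) = 1/(-68546 + 425125) = 1/356579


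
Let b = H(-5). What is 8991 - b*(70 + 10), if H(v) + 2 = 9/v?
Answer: 9295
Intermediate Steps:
H(v) = -2 + 9/v
b = -19/5 (b = -2 + 9/(-5) = -2 + 9*(-⅕) = -2 - 9/5 = -19/5 ≈ -3.8000)
8991 - b*(70 + 10) = 8991 - (-19)*(70 + 10)/5 = 8991 - (-19)*80/5 = 8991 - 1*(-304) = 8991 + 304 = 9295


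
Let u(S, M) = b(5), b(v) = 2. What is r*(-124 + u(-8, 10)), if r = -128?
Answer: 15616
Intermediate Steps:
u(S, M) = 2
r*(-124 + u(-8, 10)) = -128*(-124 + 2) = -128*(-122) = 15616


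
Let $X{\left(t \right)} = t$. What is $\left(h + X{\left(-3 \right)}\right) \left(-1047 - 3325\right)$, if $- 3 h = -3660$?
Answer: $-5320724$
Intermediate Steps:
$h = 1220$ ($h = \left(- \frac{1}{3}\right) \left(-3660\right) = 1220$)
$\left(h + X{\left(-3 \right)}\right) \left(-1047 - 3325\right) = \left(1220 - 3\right) \left(-1047 - 3325\right) = 1217 \left(-4372\right) = -5320724$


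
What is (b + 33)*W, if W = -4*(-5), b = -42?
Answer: -180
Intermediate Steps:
W = 20
(b + 33)*W = (-42 + 33)*20 = -9*20 = -180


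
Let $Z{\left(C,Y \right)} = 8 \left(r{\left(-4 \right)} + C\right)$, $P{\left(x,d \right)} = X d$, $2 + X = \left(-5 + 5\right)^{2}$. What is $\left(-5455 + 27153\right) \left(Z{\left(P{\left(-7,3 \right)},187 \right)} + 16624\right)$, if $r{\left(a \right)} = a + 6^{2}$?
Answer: $365220736$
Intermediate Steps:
$X = -2$ ($X = -2 + \left(-5 + 5\right)^{2} = -2 + 0^{2} = -2 + 0 = -2$)
$r{\left(a \right)} = 36 + a$ ($r{\left(a \right)} = a + 36 = 36 + a$)
$P{\left(x,d \right)} = - 2 d$
$Z{\left(C,Y \right)} = 256 + 8 C$ ($Z{\left(C,Y \right)} = 8 \left(\left(36 - 4\right) + C\right) = 8 \left(32 + C\right) = 256 + 8 C$)
$\left(-5455 + 27153\right) \left(Z{\left(P{\left(-7,3 \right)},187 \right)} + 16624\right) = \left(-5455 + 27153\right) \left(\left(256 + 8 \left(\left(-2\right) 3\right)\right) + 16624\right) = 21698 \left(\left(256 + 8 \left(-6\right)\right) + 16624\right) = 21698 \left(\left(256 - 48\right) + 16624\right) = 21698 \left(208 + 16624\right) = 21698 \cdot 16832 = 365220736$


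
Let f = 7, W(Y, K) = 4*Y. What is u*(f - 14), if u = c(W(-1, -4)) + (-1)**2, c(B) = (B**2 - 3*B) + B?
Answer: -175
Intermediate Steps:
c(B) = B**2 - 2*B
u = 25 (u = (4*(-1))*(-2 + 4*(-1)) + (-1)**2 = -4*(-2 - 4) + 1 = -4*(-6) + 1 = 24 + 1 = 25)
u*(f - 14) = 25*(7 - 14) = 25*(-7) = -175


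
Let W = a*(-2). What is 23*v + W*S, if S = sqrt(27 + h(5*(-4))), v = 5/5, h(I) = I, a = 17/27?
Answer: 23 - 34*sqrt(7)/27 ≈ 19.668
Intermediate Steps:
a = 17/27 (a = 17*(1/27) = 17/27 ≈ 0.62963)
v = 1 (v = 5*(1/5) = 1)
W = -34/27 (W = (17/27)*(-2) = -34/27 ≈ -1.2593)
S = sqrt(7) (S = sqrt(27 + 5*(-4)) = sqrt(27 - 20) = sqrt(7) ≈ 2.6458)
23*v + W*S = 23*1 - 34*sqrt(7)/27 = 23 - 34*sqrt(7)/27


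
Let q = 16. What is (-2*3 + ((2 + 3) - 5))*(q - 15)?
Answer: -6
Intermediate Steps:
(-2*3 + ((2 + 3) - 5))*(q - 15) = (-2*3 + ((2 + 3) - 5))*(16 - 15) = (-6 + (5 - 5))*1 = (-6 + 0)*1 = -6*1 = -6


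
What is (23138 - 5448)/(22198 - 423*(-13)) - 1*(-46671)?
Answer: 1292664377/27697 ≈ 46672.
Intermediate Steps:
(23138 - 5448)/(22198 - 423*(-13)) - 1*(-46671) = 17690/(22198 + 5499) + 46671 = 17690/27697 + 46671 = 1292664377/27697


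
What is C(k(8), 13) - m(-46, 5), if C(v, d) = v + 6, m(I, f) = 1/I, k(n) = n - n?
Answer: 277/46 ≈ 6.0217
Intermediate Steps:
k(n) = 0
C(v, d) = 6 + v
C(k(8), 13) - m(-46, 5) = (6 + 0) - 1/(-46) = 6 - 1*(-1/46) = 6 + 1/46 = 277/46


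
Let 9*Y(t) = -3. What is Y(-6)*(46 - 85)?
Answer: 13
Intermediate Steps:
Y(t) = -1/3 (Y(t) = (1/9)*(-3) = -1/3)
Y(-6)*(46 - 85) = -(46 - 85)/3 = -1/3*(-39) = 13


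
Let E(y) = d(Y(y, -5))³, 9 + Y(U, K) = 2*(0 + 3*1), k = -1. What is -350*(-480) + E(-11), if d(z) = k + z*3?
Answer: 167000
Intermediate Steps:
Y(U, K) = -3 (Y(U, K) = -9 + 2*(0 + 3*1) = -9 + 2*(0 + 3) = -9 + 2*3 = -9 + 6 = -3)
d(z) = -1 + 3*z (d(z) = -1 + z*3 = -1 + 3*z)
E(y) = -1000 (E(y) = (-1 + 3*(-3))³ = (-1 - 9)³ = (-10)³ = -1000)
-350*(-480) + E(-11) = -350*(-480) - 1000 = 168000 - 1000 = 167000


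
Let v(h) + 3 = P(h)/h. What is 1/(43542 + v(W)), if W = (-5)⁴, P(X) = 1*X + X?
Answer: 1/43541 ≈ 2.2967e-5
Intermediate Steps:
P(X) = 2*X (P(X) = X + X = 2*X)
W = 625
v(h) = -1 (v(h) = -3 + (2*h)/h = -3 + 2 = -1)
1/(43542 + v(W)) = 1/(43542 - 1) = 1/43541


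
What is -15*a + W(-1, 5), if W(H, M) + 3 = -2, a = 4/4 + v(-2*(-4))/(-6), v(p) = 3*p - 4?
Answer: 30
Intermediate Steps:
v(p) = -4 + 3*p
a = -7/3 (a = 4/4 + (-4 + 3*(-2*(-4)))/(-6) = 4*(¼) + (-4 + 3*8)*(-⅙) = 1 + (-4 + 24)*(-⅙) = 1 + 20*(-⅙) = 1 - 10/3 = -7/3 ≈ -2.3333)
W(H, M) = -5 (W(H, M) = -3 - 2 = -5)
-15*a + W(-1, 5) = -15*(-7/3) - 5 = 35 - 5 = 30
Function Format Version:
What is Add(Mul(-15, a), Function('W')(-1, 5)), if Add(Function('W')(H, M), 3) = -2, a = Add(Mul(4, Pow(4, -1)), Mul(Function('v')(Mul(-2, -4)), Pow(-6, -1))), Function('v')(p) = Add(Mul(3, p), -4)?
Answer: 30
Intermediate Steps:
Function('v')(p) = Add(-4, Mul(3, p))
a = Rational(-7, 3) (a = Add(Mul(4, Pow(4, -1)), Mul(Add(-4, Mul(3, Mul(-2, -4))), Pow(-6, -1))) = Add(Mul(4, Rational(1, 4)), Mul(Add(-4, Mul(3, 8)), Rational(-1, 6))) = Add(1, Mul(Add(-4, 24), Rational(-1, 6))) = Add(1, Mul(20, Rational(-1, 6))) = Add(1, Rational(-10, 3)) = Rational(-7, 3) ≈ -2.3333)
Function('W')(H, M) = -5 (Function('W')(H, M) = Add(-3, -2) = -5)
Add(Mul(-15, a), Function('W')(-1, 5)) = Add(Mul(-15, Rational(-7, 3)), -5) = Add(35, -5) = 30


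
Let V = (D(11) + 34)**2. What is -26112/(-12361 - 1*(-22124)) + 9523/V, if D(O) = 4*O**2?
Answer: -6913503239/2619647212 ≈ -2.6391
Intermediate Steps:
V = 268324 (V = (4*11**2 + 34)**2 = (4*121 + 34)**2 = (484 + 34)**2 = 518**2 = 268324)
-26112/(-12361 - 1*(-22124)) + 9523/V = -26112/(-12361 - 1*(-22124)) + 9523/268324 = -26112/(-12361 + 22124) + 9523*(1/268324) = -26112/9763 + 9523/268324 = -6913503239/2619647212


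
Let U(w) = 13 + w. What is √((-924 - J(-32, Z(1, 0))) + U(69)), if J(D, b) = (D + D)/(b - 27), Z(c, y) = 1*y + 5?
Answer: I*√102234/11 ≈ 29.067*I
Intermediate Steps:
Z(c, y) = 5 + y (Z(c, y) = y + 5 = 5 + y)
J(D, b) = 2*D/(-27 + b) (J(D, b) = (2*D)/(-27 + b) = 2*D/(-27 + b))
√((-924 - J(-32, Z(1, 0))) + U(69)) = √((-924 - 2*(-32)/(-27 + (5 + 0))) + (13 + 69)) = √((-924 - 2*(-32)/(-27 + 5)) + 82) = √((-924 - 2*(-32)/(-22)) + 82) = √((-924 - 2*(-32)*(-1)/22) + 82) = √((-924 - 1*32/11) + 82) = √((-924 - 32/11) + 82) = √(-10196/11 + 82) = √(-9294/11) = I*√102234/11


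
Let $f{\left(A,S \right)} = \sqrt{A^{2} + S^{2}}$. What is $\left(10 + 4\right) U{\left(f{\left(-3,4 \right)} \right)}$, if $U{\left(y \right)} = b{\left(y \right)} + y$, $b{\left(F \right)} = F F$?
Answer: $420$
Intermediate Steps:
$b{\left(F \right)} = F^{2}$
$U{\left(y \right)} = y + y^{2}$ ($U{\left(y \right)} = y^{2} + y = y + y^{2}$)
$\left(10 + 4\right) U{\left(f{\left(-3,4 \right)} \right)} = \left(10 + 4\right) \sqrt{\left(-3\right)^{2} + 4^{2}} \left(1 + \sqrt{\left(-3\right)^{2} + 4^{2}}\right) = 14 \sqrt{9 + 16} \left(1 + \sqrt{9 + 16}\right) = 14 \sqrt{25} \left(1 + \sqrt{25}\right) = 14 \cdot 5 \left(1 + 5\right) = 14 \cdot 5 \cdot 6 = 14 \cdot 30 = 420$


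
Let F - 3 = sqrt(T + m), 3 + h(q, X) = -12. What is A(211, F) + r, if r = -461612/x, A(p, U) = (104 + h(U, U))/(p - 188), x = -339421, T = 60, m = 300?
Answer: 40825545/7806683 ≈ 5.2296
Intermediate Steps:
h(q, X) = -15 (h(q, X) = -3 - 12 = -15)
F = 3 + 6*sqrt(10) (F = 3 + sqrt(60 + 300) = 3 + sqrt(360) = 3 + 6*sqrt(10) ≈ 21.974)
A(p, U) = 89/(-188 + p) (A(p, U) = (104 - 15)/(p - 188) = 89/(-188 + p))
r = 461612/339421 (r = -461612/(-339421) = -461612*(-1/339421) = 461612/339421 ≈ 1.3600)
A(211, F) + r = 89/(-188 + 211) + 461612/339421 = 89/23 + 461612/339421 = 40825545/7806683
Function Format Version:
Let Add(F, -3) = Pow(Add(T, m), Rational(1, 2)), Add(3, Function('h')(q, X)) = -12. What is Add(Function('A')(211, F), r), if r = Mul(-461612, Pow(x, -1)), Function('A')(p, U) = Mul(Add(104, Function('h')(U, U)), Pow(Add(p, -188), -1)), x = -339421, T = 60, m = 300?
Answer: Rational(40825545, 7806683) ≈ 5.2296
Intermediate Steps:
Function('h')(q, X) = -15 (Function('h')(q, X) = Add(-3, -12) = -15)
F = Add(3, Mul(6, Pow(10, Rational(1, 2)))) (F = Add(3, Pow(Add(60, 300), Rational(1, 2))) = Add(3, Pow(360, Rational(1, 2))) = Add(3, Mul(6, Pow(10, Rational(1, 2)))) ≈ 21.974)
Function('A')(p, U) = Mul(89, Pow(Add(-188, p), -1)) (Function('A')(p, U) = Mul(Add(104, -15), Pow(Add(p, -188), -1)) = Mul(89, Pow(Add(-188, p), -1)))
r = Rational(461612, 339421) (r = Mul(-461612, Pow(-339421, -1)) = Mul(-461612, Rational(-1, 339421)) = Rational(461612, 339421) ≈ 1.3600)
Add(Function('A')(211, F), r) = Add(Mul(89, Pow(Add(-188, 211), -1)), Rational(461612, 339421)) = Add(Mul(89, Pow(23, -1)), Rational(461612, 339421)) = Add(Mul(89, Rational(1, 23)), Rational(461612, 339421)) = Add(Rational(89, 23), Rational(461612, 339421)) = Rational(40825545, 7806683)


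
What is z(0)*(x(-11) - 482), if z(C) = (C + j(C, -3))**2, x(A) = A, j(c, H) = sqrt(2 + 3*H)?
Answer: 3451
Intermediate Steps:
z(C) = (C + I*sqrt(7))**2 (z(C) = (C + sqrt(2 + 3*(-3)))**2 = (C + sqrt(2 - 9))**2 = (C + sqrt(-7))**2 = (C + I*sqrt(7))**2)
z(0)*(x(-11) - 482) = (0 + I*sqrt(7))**2*(-11 - 482) = (I*sqrt(7))**2*(-493) = -7*(-493) = 3451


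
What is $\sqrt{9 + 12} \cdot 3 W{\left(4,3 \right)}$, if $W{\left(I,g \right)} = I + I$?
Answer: $24 \sqrt{21} \approx 109.98$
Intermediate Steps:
$W{\left(I,g \right)} = 2 I$
$\sqrt{9 + 12} \cdot 3 W{\left(4,3 \right)} = \sqrt{9 + 12} \cdot 3 \cdot 2 \cdot 4 = \sqrt{21} \cdot 3 \cdot 8 = 3 \sqrt{21} \cdot 8 = 24 \sqrt{21}$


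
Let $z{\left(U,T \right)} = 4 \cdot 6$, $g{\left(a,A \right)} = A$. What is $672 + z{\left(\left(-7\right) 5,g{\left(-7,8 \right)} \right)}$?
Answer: $696$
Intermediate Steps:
$z{\left(U,T \right)} = 24$
$672 + z{\left(\left(-7\right) 5,g{\left(-7,8 \right)} \right)} = 672 + 24 = 696$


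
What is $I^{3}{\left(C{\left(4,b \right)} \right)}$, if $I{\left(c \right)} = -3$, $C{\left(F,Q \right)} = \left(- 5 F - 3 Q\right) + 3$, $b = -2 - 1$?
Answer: $-27$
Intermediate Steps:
$b = -3$
$C{\left(F,Q \right)} = 3 - 5 F - 3 Q$
$I^{3}{\left(C{\left(4,b \right)} \right)} = \left(-3\right)^{3} = -27$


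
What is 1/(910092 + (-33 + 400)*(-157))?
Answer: 1/852473 ≈ 1.1731e-6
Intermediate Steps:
1/(910092 + (-33 + 400)*(-157)) = 1/(910092 + 367*(-157)) = 1/(910092 - 57619) = 1/852473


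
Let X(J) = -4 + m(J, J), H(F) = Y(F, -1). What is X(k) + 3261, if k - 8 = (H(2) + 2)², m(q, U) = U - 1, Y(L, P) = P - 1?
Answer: 3264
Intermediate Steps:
Y(L, P) = -1 + P
H(F) = -2 (H(F) = -1 - 1 = -2)
m(q, U) = -1 + U
k = 8 (k = 8 + (-2 + 2)² = 8 + 0² = 8 + 0 = 8)
X(J) = -5 + J (X(J) = -4 + (-1 + J) = -5 + J)
X(k) + 3261 = (-5 + 8) + 3261 = 3 + 3261 = 3264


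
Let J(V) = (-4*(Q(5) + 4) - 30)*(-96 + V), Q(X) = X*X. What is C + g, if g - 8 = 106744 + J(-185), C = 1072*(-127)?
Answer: 11634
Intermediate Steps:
Q(X) = X**2
J(V) = 14016 - 146*V (J(V) = (-4*(5**2 + 4) - 30)*(-96 + V) = (-4*(25 + 4) - 30)*(-96 + V) = (-4*29 - 30)*(-96 + V) = (-116 - 30)*(-96 + V) = -146*(-96 + V) = 14016 - 146*V)
C = -136144
g = 147778 (g = 8 + (106744 + (14016 - 146*(-185))) = 8 + (106744 + (14016 + 27010)) = 8 + (106744 + 41026) = 8 + 147770 = 147778)
C + g = -136144 + 147778 = 11634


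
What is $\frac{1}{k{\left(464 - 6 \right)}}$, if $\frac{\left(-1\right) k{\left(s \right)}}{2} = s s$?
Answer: $- \frac{1}{419528} \approx -2.3836 \cdot 10^{-6}$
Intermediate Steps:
$k{\left(s \right)} = - 2 s^{2}$ ($k{\left(s \right)} = - 2 s s = - 2 s^{2}$)
$\frac{1}{k{\left(464 - 6 \right)}} = \frac{1}{\left(-2\right) \left(464 - 6\right)^{2}} = \frac{1}{\left(-2\right) 458^{2}} = \frac{1}{\left(-2\right) 209764} = \frac{1}{-419528} = - \frac{1}{419528}$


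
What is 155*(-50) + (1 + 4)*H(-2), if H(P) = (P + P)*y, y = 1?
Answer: -7770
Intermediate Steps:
H(P) = 2*P (H(P) = (P + P)*1 = (2*P)*1 = 2*P)
155*(-50) + (1 + 4)*H(-2) = 155*(-50) + (1 + 4)*(2*(-2)) = -7750 + 5*(-4) = -7750 - 20 = -7770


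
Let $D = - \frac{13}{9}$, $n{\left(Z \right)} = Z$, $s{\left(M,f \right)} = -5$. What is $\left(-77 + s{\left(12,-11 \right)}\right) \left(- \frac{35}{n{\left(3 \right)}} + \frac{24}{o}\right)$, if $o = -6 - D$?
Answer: $\frac{4166}{3} \approx 1388.7$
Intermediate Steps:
$D = - \frac{13}{9}$ ($D = \left(-13\right) \frac{1}{9} = - \frac{13}{9} \approx -1.4444$)
$o = - \frac{41}{9}$ ($o = -6 - - \frac{13}{9} = -6 + \frac{13}{9} = - \frac{41}{9} \approx -4.5556$)
$\left(-77 + s{\left(12,-11 \right)}\right) \left(- \frac{35}{n{\left(3 \right)}} + \frac{24}{o}\right) = \left(-77 - 5\right) \left(- \frac{35}{3} + \frac{24}{- \frac{41}{9}}\right) = - 82 \left(\left(-35\right) \frac{1}{3} + 24 \left(- \frac{9}{41}\right)\right) = - 82 \left(- \frac{35}{3} - \frac{216}{41}\right) = \left(-82\right) \left(- \frac{2083}{123}\right) = \frac{4166}{3}$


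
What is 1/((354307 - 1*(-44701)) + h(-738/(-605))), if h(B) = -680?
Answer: 1/398328 ≈ 2.5105e-6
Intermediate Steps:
1/((354307 - 1*(-44701)) + h(-738/(-605))) = 1/((354307 - 1*(-44701)) - 680) = 1/((354307 + 44701) - 680) = 1/(399008 - 680) = 1/398328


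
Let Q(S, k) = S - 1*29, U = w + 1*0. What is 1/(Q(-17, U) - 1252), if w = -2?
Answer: -1/1298 ≈ -0.00077042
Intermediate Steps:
U = -2 (U = -2 + 1*0 = -2 + 0 = -2)
Q(S, k) = -29 + S (Q(S, k) = S - 29 = -29 + S)
1/(Q(-17, U) - 1252) = 1/((-29 - 17) - 1252) = 1/(-46 - 1252) = 1/(-1298) = -1/1298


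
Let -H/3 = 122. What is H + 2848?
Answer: 2482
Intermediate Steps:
H = -366 (H = -3*122 = -366)
H + 2848 = -366 + 2848 = 2482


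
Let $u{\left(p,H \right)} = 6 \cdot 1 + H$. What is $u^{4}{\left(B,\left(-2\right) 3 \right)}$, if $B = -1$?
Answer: $0$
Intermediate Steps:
$u{\left(p,H \right)} = 6 + H$
$u^{4}{\left(B,\left(-2\right) 3 \right)} = \left(6 - 6\right)^{4} = 0^{4} = 0$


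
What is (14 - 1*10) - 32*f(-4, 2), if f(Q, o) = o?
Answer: -60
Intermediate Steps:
(14 - 1*10) - 32*f(-4, 2) = (14 - 1*10) - 32*2 = (14 - 10) - 64 = 4 - 64 = -60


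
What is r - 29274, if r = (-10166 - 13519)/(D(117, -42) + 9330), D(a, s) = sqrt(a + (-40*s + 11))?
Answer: -1274218776129/43523546 + 23685*sqrt(113)/21761773 ≈ -29277.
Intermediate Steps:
D(a, s) = sqrt(11 + a - 40*s) (D(a, s) = sqrt(a + (11 - 40*s)) = sqrt(11 + a - 40*s))
r = -23685/(9330 + 4*sqrt(113)) (r = (-10166 - 13519)/(sqrt(11 + 117 - 40*(-42)) + 9330) = -23685/(sqrt(11 + 117 + 1680) + 9330) = -23685/(sqrt(1808) + 9330) = -23685/(4*sqrt(113) + 9330) = -23685/(9330 + 4*sqrt(113)) ≈ -2.5271)
r - 29274 = (-110490525/43523546 + 23685*sqrt(113)/21761773) - 29274 = -1274218776129/43523546 + 23685*sqrt(113)/21761773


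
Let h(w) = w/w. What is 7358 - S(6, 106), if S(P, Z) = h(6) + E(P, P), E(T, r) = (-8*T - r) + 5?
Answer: 7406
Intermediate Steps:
E(T, r) = 5 - r - 8*T (E(T, r) = (-r - 8*T) + 5 = 5 - r - 8*T)
h(w) = 1
S(P, Z) = 6 - 9*P (S(P, Z) = 1 + (5 - P - 8*P) = 1 + (5 - 9*P) = 6 - 9*P)
7358 - S(6, 106) = 7358 - (6 - 9*6) = 7358 - (6 - 54) = 7358 - 1*(-48) = 7358 + 48 = 7406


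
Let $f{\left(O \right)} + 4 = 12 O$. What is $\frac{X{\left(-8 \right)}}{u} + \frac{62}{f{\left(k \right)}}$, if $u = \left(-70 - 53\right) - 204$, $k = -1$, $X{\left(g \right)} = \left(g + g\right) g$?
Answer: $- \frac{11161}{2616} \approx -4.2664$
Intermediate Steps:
$X{\left(g \right)} = 2 g^{2}$ ($X{\left(g \right)} = 2 g g = 2 g^{2}$)
$f{\left(O \right)} = -4 + 12 O$
$u = -327$ ($u = \left(-70 - 53\right) - 204 = -123 - 204 = -327$)
$\frac{X{\left(-8 \right)}}{u} + \frac{62}{f{\left(k \right)}} = \frac{2 \left(-8\right)^{2}}{-327} + \frac{62}{-4 + 12 \left(-1\right)} = 2 \cdot 64 \left(- \frac{1}{327}\right) + \frac{62}{-4 - 12} = 128 \left(- \frac{1}{327}\right) + \frac{62}{-16} = - \frac{128}{327} + 62 \left(- \frac{1}{16}\right) = - \frac{128}{327} - \frac{31}{8} = - \frac{11161}{2616}$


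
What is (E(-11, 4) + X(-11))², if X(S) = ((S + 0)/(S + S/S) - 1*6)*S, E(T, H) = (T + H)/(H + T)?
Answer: 301401/100 ≈ 3014.0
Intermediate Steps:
E(T, H) = 1 (E(T, H) = (H + T)/(H + T) = 1)
X(S) = S*(-6 + S/(1 + S)) (X(S) = (S/(S + 1) - 6)*S = (S/(1 + S) - 6)*S = (-6 + S/(1 + S))*S = S*(-6 + S/(1 + S)))
(E(-11, 4) + X(-11))² = (1 - 1*(-11)*(6 + 5*(-11))/(1 - 11))² = (1 - 1*(-11)*(6 - 55)/(-10))² = (1 - 1*(-11)*(-⅒)*(-49))² = (1 + 539/10)² = (549/10)² = 301401/100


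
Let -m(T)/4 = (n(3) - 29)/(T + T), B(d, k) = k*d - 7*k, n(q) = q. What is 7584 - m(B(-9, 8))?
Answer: 242701/32 ≈ 7584.4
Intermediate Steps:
B(d, k) = -7*k + d*k (B(d, k) = d*k - 7*k = -7*k + d*k)
m(T) = 52/T (m(T) = -4*(3 - 29)/(T + T) = -(-104)/(2*T) = -(-104)*1/(2*T) = -(-52)/T = 52/T)
7584 - m(B(-9, 8)) = 7584 - 52/(8*(-7 - 9)) = 7584 - 52/(8*(-16)) = 7584 - 52/(-128) = 7584 - 52*(-1)/128 = 7584 - 1*(-13/32) = 7584 + 13/32 = 242701/32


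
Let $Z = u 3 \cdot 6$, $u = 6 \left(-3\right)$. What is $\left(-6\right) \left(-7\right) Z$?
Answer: $-13608$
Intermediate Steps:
$u = -18$
$Z = -324$ ($Z = \left(-18\right) 3 \cdot 6 = \left(-54\right) 6 = -324$)
$\left(-6\right) \left(-7\right) Z = \left(-6\right) \left(-7\right) \left(-324\right) = 42 \left(-324\right) = -13608$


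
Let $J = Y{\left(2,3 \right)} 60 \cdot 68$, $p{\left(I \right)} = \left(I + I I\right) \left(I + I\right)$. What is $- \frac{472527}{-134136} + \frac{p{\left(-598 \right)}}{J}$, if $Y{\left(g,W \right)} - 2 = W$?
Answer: $- \frac{44184906791}{2111400} \approx -20927.0$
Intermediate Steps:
$Y{\left(g,W \right)} = 2 + W$
$p{\left(I \right)} = 2 I \left(I + I^{2}\right)$ ($p{\left(I \right)} = \left(I + I^{2}\right) 2 I = 2 I \left(I + I^{2}\right)$)
$J = 20400$ ($J = \left(2 + 3\right) 60 \cdot 68 = 5 \cdot 60 \cdot 68 = 300 \cdot 68 = 20400$)
$- \frac{472527}{-134136} + \frac{p{\left(-598 \right)}}{J} = - \frac{472527}{-134136} + \frac{2 \left(-598\right)^{2} \left(1 - 598\right)}{20400} = \left(-472527\right) \left(- \frac{1}{134136}\right) + 2 \cdot 357604 \left(-597\right) \frac{1}{20400} = \frac{17501}{4968} - \frac{17790799}{850} = - \frac{44184906791}{2111400}$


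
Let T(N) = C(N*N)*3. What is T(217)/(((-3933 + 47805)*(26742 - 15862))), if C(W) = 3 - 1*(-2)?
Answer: 1/31821824 ≈ 3.1425e-8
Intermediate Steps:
C(W) = 5 (C(W) = 3 + 2 = 5)
T(N) = 15 (T(N) = 5*3 = 15)
T(217)/(((-3933 + 47805)*(26742 - 15862))) = 15/(((-3933 + 47805)*(26742 - 15862))) = 15/((43872*10880)) = 15/477327360 = 15*(1/477327360) = 1/31821824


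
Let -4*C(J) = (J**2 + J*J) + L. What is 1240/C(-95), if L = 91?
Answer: -4960/18141 ≈ -0.27341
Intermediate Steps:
C(J) = -91/4 - J**2/2 (C(J) = -((J**2 + J*J) + 91)/4 = -((J**2 + J**2) + 91)/4 = -(2*J**2 + 91)/4 = -(91 + 2*J**2)/4 = -91/4 - J**2/2)
1240/C(-95) = 1240/(-91/4 - 1/2*(-95)**2) = 1240/(-91/4 - 1/2*9025) = 1240/(-91/4 - 9025/2) = 1240/(-18141/4) = 1240*(-4/18141) = -4960/18141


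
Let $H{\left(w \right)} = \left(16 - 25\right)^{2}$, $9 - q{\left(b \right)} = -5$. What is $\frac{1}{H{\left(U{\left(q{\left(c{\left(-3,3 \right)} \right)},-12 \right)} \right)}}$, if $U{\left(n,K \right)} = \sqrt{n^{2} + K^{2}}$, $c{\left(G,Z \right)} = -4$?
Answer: $\frac{1}{81} \approx 0.012346$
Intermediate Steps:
$q{\left(b \right)} = 14$ ($q{\left(b \right)} = 9 - -5 = 9 + 5 = 14$)
$U{\left(n,K \right)} = \sqrt{K^{2} + n^{2}}$
$H{\left(w \right)} = 81$ ($H{\left(w \right)} = \left(-9\right)^{2} = 81$)
$\frac{1}{H{\left(U{\left(q{\left(c{\left(-3,3 \right)} \right)},-12 \right)} \right)}} = \frac{1}{81}$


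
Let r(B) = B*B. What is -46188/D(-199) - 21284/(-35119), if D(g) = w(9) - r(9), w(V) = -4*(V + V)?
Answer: 180592536/597023 ≈ 302.49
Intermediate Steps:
w(V) = -8*V
r(B) = B**2
D(g) = -153 (D(g) = -8*9 - 1*9**2 = -72 - 1*81 = -72 - 81 = -153)
-46188/D(-199) - 21284/(-35119) = -46188/(-153) - 21284/(-35119) = -46188*(-1/153) - 21284*(-1/35119) = 5132/17 + 21284/35119 = 180592536/597023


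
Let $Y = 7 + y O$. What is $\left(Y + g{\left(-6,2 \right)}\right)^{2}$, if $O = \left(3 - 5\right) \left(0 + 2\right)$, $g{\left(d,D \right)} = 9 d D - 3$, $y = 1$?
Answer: $11664$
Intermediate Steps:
$g{\left(d,D \right)} = -3 + 9 D d$ ($g{\left(d,D \right)} = 9 D d - 3 = -3 + 9 D d$)
$O = -4$ ($O = \left(-2\right) 2 = -4$)
$Y = 3$ ($Y = 7 + 1 \left(-4\right) = 7 - 4 = 3$)
$\left(Y + g{\left(-6,2 \right)}\right)^{2} = \left(3 + \left(-3 + 9 \cdot 2 \left(-6\right)\right)\right)^{2} = \left(3 - 111\right)^{2} = \left(-108\right)^{2} = 11664$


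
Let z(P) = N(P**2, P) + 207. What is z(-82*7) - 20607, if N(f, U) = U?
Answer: -20974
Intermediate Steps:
z(P) = 207 + P (z(P) = P + 207 = 207 + P)
z(-82*7) - 20607 = (207 - 82*7) - 20607 = (207 - 574) - 20607 = -367 - 20607 = -20974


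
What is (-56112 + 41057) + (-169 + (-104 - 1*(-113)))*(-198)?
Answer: 16625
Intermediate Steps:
(-56112 + 41057) + (-169 + (-104 - 1*(-113)))*(-198) = -15055 + (-169 + (-104 + 113))*(-198) = -15055 + (-169 + 9)*(-198) = -15055 - 160*(-198) = -15055 + 31680 = 16625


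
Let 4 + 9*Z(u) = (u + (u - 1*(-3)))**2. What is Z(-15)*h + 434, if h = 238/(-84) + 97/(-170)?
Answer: 73346/459 ≈ 159.80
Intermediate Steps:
Z(u) = -4/9 + (3 + 2*u)**2/9 (Z(u) = -4/9 + (u + (u - 1*(-3)))**2/9 = -4/9 + (u + (u + 3))**2/9 = -4/9 + (u + (3 + u))**2/9 = -4/9 + (3 + 2*u)**2/9)
h = -868/255 (h = 238*(-1/84) + 97*(-1/170) = -17/6 - 97/170 = -868/255 ≈ -3.4039)
Z(-15)*h + 434 = (-4/9 + (3 + 2*(-15))**2/9)*(-868/255) + 434 = (-4/9 + (3 - 30)**2/9)*(-868/255) + 434 = (-4/9 + (1/9)*(-27)**2)*(-868/255) + 434 = (-4/9 + (1/9)*729)*(-868/255) + 434 = (-4/9 + 81)*(-868/255) + 434 = (725/9)*(-868/255) + 434 = -125860/459 + 434 = 73346/459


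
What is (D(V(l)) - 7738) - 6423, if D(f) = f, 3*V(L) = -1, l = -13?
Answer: -42484/3 ≈ -14161.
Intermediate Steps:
V(L) = -1/3 (V(L) = (1/3)*(-1) = -1/3)
(D(V(l)) - 7738) - 6423 = (-1/3 - 7738) - 6423 = -23215/3 - 6423 = -42484/3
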